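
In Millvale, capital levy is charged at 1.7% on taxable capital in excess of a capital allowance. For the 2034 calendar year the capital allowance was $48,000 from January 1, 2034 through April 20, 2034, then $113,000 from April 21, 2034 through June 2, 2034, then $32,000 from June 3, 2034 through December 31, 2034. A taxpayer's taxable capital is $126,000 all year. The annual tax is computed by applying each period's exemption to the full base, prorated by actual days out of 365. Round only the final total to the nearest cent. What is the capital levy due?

January 1 – April 20, 2034: 110 days, exemption $48,000 → ($126,000 − $48,000) × 1.7% × 110/365 = $399.6164
April 21 – June 2, 2034: 43 days, exemption $113,000 → ($126,000 − $113,000) × 1.7% × 43/365 = $26.0356
June 3 – December 31, 2034: 212 days, exemption $32,000 → ($126,000 − $32,000) × 1.7% × 212/365 = $928.1534
Total = $1,353.8055

$1,353.81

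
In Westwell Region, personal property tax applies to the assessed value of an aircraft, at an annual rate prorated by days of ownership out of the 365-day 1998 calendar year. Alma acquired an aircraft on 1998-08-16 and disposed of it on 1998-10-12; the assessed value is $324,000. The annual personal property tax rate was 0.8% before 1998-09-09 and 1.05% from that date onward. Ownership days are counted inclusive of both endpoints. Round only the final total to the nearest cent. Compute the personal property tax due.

$487.33

1998-08-16 to 1998-09-08: 24 days at 0.8% → $324,000 × 0.8% × 24/365 = $170.4329
1998-09-09 to 1998-10-12: 34 days at 1.05% → $324,000 × 1.05% × 34/365 = $316.8986
Total = $487.3315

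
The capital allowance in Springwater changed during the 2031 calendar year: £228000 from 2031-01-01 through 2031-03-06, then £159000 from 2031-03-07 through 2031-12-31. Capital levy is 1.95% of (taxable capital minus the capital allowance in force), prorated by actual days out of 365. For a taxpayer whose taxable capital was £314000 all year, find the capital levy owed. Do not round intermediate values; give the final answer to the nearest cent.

2031-01-01 to 2031-03-06: 65 days, exemption £228000 → (£314000 − £228000) × 1.95% × 65/365 = £298.6438
2031-03-07 to 2031-12-31: 300 days, exemption £159000 → (£314000 − £159000) × 1.95% × 300/365 = £2484.2466
Total = £2782.8904

£2782.89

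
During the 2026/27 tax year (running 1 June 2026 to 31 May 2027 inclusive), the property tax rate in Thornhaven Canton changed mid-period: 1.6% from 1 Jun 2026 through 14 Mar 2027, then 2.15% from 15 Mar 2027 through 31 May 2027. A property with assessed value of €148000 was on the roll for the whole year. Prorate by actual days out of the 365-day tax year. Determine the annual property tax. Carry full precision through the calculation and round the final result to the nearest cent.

€2541.95

1 Jun 2026 – 14 Mar 2027: 287 days at 1.6% → €148000 × 1.6% × 287/365 = €1861.9616
15 Mar – 31 May 2027: 78 days at 2.15% → €148000 × 2.15% × 78/365 = €679.9890
Total = €2541.9507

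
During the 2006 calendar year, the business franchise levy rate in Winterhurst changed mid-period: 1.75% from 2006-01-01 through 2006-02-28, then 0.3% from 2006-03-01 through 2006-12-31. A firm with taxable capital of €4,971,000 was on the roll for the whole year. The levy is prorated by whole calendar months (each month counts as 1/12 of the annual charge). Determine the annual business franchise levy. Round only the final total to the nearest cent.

€26,926.25

2006-01-01 to 2006-02-28: 2 months at 1.75% → €4,971,000 × 1.75% × 2/12 = €14,498.7500
2006-03-01 to 2006-12-31: 10 months at 0.3% → €4,971,000 × 0.3% × 10/12 = €12,427.5000
Total = €26,926.2500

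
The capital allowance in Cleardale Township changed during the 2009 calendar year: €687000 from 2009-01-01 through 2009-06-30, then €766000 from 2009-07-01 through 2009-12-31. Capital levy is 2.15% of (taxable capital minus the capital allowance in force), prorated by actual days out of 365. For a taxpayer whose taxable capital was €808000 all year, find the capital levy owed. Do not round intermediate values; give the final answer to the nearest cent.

€1745.27

2009-01-01 to 2009-06-30: 181 days, exemption €687000 → (€808000 − €687000) × 2.15% × 181/365 = €1290.0589
2009-07-01 to 2009-12-31: 184 days, exemption €766000 → (€808000 − €766000) × 2.15% × 184/365 = €455.2110
Total = €1745.2699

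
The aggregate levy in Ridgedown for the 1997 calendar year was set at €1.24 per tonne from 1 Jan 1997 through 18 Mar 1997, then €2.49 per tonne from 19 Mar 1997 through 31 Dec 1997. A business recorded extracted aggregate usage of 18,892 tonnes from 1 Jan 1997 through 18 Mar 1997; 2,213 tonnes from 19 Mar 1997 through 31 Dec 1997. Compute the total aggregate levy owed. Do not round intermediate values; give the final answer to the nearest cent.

1 Jan – 18 Mar 1997: 18,892 tonnes at €1.24/tonne → €23,426.08
19 Mar – 31 Dec 1997: 2,213 tonnes at €2.49/tonne → €5,510.37

€28,936.45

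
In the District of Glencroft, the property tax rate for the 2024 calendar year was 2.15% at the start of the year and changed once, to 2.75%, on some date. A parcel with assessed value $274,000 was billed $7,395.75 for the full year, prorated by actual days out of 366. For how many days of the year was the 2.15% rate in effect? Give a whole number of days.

Let d = days at the first rate; then 366 − d days at the second rate.
$274,000 × [2.15%·d + 2.75%·(366−d)] / 366 = $7,395.75
Solving gives d = 31, so the new rate took effect on 1 February 2024.

31 days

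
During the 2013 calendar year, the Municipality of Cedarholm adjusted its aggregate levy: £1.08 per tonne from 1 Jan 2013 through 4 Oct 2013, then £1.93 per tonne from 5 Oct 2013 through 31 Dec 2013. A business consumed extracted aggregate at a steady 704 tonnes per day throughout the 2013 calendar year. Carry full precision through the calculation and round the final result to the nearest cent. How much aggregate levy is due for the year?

£330,176.00

1 Jan – 4 Oct 2013: 277 days × 704 tonnes/day = 195,008 tonnes at £1.08/tonne → £210,608.64
5 Oct – 31 Dec 2013: 88 days × 704 tonnes/day = 61,952 tonnes at £1.93/tonne → £119,567.36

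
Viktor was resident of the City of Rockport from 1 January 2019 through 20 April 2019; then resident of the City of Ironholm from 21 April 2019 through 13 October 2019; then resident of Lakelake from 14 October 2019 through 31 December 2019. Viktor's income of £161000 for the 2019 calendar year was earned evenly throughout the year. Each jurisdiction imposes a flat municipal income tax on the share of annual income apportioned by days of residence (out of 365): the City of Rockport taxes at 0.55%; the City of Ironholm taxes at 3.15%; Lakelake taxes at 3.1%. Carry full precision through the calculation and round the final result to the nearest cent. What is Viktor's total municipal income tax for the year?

£3792.54

The City of Rockport, 1 January – 20 April 2019: 110 days → £161000 × 0.55% × 110/365 = £266.8630
The City of Ironholm, 21 April – 13 October 2019: 176 days → £161000 × 3.15% × 176/365 = £2445.4356
Lakelake, 14 October – 31 December 2019: 79 days → £161000 × 3.1% × 79/365 = £1080.2438
Total = £3792.5425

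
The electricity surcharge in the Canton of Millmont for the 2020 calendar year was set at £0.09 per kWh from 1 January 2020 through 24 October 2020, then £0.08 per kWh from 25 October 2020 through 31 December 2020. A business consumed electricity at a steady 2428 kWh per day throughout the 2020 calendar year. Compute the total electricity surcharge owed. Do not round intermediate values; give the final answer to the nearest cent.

1 January – 24 October 2020: 298 days × 2428 kWh/day = 723,544 kWh at £0.09/kWh → £65118.96
25 October – 31 December 2020: 68 days × 2428 kWh/day = 165,104 kWh at £0.08/kWh → £13208.32

£78327.28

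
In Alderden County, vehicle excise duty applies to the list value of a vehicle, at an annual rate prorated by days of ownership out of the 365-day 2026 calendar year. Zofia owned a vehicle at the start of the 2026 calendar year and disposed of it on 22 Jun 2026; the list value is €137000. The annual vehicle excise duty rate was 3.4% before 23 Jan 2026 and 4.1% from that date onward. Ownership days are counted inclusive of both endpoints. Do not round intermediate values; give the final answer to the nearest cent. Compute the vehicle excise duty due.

1 Jan – 22 Jan 2026: 22 days at 3.4% → €137000 × 3.4% × 22/365 = €280.7562
23 Jan – 22 Jun 2026: 151 days at 4.1% → €137000 × 4.1% × 151/365 = €2323.7452
Total = €2604.5014

€2604.50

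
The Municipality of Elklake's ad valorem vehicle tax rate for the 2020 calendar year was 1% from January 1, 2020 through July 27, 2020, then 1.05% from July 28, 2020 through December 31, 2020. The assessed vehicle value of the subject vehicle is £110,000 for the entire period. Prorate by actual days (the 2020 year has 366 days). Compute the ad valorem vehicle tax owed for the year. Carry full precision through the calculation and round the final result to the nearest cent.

January 1 – July 27, 2020: 209 days at 1% → £110,000 × 1% × 209/366 = £628.1421
July 28 – December 31, 2020: 157 days at 1.05% → £110,000 × 1.05% × 157/366 = £495.4508
Total = £1,123.5929

£1,123.59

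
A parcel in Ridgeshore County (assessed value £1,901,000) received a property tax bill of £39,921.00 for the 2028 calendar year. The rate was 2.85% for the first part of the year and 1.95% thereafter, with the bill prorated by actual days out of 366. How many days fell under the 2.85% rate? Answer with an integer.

61 days

Let d = days at the first rate; then 366 − d days at the second rate.
£1,901,000 × [2.85%·d + 1.95%·(366−d)] / 366 = £39,921.00
Solving gives d = 61, so the new rate took effect on 2 Mar 2028.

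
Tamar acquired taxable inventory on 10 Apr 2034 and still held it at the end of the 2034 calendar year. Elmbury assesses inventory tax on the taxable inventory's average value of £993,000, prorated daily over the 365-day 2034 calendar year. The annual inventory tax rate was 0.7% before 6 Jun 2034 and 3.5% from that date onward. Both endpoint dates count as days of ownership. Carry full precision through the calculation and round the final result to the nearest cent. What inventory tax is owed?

£20,986.31

10 Apr – 5 Jun 2034: 57 days at 0.7% → £993,000 × 0.7% × 57/365 = £1,085.4986
6 Jun – 31 Dec 2034: 209 days at 3.5% → £993,000 × 3.5% × 209/365 = £19,900.8082
Total = £20,986.3068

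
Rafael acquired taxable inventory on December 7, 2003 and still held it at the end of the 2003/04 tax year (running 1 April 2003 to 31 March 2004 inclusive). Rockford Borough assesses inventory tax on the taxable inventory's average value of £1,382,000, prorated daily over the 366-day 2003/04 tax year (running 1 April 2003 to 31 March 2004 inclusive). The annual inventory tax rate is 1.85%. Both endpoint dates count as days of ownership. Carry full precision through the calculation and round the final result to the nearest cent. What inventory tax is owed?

£8,103.20

Days held (December 7, 2003 – March 31, 2004): 116 out of 366
Tax = £1,382,000 × 1.85% × 116/366 = £8,103.2022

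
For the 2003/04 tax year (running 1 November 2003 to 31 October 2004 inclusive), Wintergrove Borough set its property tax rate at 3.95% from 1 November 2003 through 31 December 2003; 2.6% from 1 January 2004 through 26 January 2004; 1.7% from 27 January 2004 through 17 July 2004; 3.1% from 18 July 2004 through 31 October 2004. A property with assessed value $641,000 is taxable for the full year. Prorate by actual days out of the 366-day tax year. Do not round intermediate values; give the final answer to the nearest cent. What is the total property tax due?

1 November – 31 December 2003: 61 days at 3.95% → $641,000 × 3.95% × 61/366 = $4,219.9167
1 January – 26 January 2004: 26 days at 2.6% → $641,000 × 2.6% × 26/366 = $1,183.9235
27 January – 17 July 2004: 173 days at 1.7% → $641,000 × 1.7% × 173/366 = $5,150.7678
18 July – 31 October 2004: 106 days at 3.1% → $641,000 × 3.1% × 106/366 = $5,754.9891
Total = $16,309.5970

$16,309.60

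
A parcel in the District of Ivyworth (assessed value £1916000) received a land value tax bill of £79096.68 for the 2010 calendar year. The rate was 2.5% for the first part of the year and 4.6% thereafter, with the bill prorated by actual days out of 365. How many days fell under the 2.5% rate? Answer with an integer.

Let d = days at the first rate; then 365 − d days at the second rate.
£1916000 × [2.5%·d + 4.6%·(365−d)] / 365 = £79096.68
Solving gives d = 82, so the new rate took effect on 24 Mar 2010.

82 days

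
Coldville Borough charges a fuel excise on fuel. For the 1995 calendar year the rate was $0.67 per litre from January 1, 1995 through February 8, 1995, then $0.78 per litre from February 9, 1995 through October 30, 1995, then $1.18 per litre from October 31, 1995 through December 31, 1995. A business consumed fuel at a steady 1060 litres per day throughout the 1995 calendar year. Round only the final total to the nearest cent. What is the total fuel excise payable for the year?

$323,522.60

January 1 – February 8, 1995: 39 days × 1060 litres/day = 41,340 litres at $0.67/litre → $27,697.80
February 9 – October 30, 1995: 264 days × 1060 litres/day = 279,840 litres at $0.78/litre → $218,275.20
October 31 – December 31, 1995: 62 days × 1060 litres/day = 65,720 litres at $1.18/litre → $77,549.60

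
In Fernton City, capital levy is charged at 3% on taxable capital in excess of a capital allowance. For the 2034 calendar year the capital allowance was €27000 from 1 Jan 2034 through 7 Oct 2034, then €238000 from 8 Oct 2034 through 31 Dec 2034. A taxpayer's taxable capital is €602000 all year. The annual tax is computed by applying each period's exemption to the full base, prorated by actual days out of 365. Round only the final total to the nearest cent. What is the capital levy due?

€15775.89

1 Jan – 7 Oct 2034: 280 days, exemption €27000 → (€602000 − €27000) × 3% × 280/365 = €13232.8767
8 Oct – 31 Dec 2034: 85 days, exemption €238000 → (€602000 − €238000) × 3% × 85/365 = €2543.0137
Total = €15775.8904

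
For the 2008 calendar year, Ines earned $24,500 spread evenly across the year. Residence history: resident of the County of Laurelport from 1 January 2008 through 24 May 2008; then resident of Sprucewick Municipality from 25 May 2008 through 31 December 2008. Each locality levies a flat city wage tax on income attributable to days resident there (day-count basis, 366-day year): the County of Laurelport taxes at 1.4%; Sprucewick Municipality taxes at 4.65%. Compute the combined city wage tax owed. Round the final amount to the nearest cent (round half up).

$823.80

The County of Laurelport, 1 January – 24 May 2008: 145 days → $24,500 × 1.4% × 145/366 = $135.8880
Sprucewick Municipality, 25 May – 31 December 2008: 221 days → $24,500 × 4.65% × 221/366 = $687.9078
Total = $823.7958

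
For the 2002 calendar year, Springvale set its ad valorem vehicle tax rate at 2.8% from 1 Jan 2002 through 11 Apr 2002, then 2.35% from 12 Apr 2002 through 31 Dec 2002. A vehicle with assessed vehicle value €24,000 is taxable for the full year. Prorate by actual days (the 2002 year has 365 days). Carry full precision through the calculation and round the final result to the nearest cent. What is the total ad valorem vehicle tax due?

1 Jan – 11 Apr 2002: 101 days at 2.8% → €24,000 × 2.8% × 101/365 = €185.9507
12 Apr – 31 Dec 2002: 264 days at 2.35% → €24,000 × 2.35% × 264/365 = €407.9342
Total = €593.8849

€593.88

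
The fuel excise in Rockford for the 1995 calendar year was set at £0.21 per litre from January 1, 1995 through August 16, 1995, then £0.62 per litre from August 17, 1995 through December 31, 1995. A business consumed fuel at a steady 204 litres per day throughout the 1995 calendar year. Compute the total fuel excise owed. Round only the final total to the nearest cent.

£27095.28

January 1 – August 16, 1995: 228 days × 204 litres/day = 46,512 litres at £0.21/litre → £9767.52
August 17 – December 31, 1995: 137 days × 204 litres/day = 27,948 litres at £0.62/litre → £17327.76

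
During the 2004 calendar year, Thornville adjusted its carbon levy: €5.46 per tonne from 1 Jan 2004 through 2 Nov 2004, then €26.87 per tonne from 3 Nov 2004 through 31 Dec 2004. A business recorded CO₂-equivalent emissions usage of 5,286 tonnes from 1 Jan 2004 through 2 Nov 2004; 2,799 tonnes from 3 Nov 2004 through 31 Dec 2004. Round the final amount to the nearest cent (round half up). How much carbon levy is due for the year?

1 Jan – 2 Nov 2004: 5,286 tonnes at €5.46/tonne → €28,861.56
3 Nov – 31 Dec 2004: 2,799 tonnes at €26.87/tonne → €75,209.13

€104,070.69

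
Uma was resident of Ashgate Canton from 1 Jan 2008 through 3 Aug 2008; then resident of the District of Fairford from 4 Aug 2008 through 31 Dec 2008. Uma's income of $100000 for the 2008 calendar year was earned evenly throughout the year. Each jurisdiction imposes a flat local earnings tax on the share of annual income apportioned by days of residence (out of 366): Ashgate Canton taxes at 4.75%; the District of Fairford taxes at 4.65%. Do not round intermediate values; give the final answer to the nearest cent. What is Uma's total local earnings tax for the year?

$4709.02

Ashgate Canton, 1 Jan – 3 Aug 2008: 216 days → $100000 × 4.75% × 216/366 = $2803.2787
The District of Fairford, 4 Aug – 31 Dec 2008: 150 days → $100000 × 4.65% × 150/366 = $1905.7377
Total = $4709.0164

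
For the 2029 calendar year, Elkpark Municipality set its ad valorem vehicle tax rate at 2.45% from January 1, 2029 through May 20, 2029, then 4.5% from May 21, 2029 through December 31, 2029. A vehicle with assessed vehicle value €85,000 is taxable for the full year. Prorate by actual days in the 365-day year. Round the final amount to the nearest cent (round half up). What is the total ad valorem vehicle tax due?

€3,156.64

January 1 – May 20, 2029: 140 days at 2.45% → €85,000 × 2.45% × 140/365 = €798.7671
May 21 – December 31, 2029: 225 days at 4.5% → €85,000 × 4.5% × 225/365 = €2,357.8767
Total = €3,156.6438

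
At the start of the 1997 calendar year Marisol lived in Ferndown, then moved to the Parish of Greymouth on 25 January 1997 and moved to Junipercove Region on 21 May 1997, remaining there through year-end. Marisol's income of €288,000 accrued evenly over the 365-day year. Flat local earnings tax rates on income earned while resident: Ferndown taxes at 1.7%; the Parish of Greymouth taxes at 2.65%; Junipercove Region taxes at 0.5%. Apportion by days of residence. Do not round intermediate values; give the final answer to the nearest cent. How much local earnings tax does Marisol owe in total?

Ferndown, 1 January – 24 January 1997: 24 days → €288,000 × 1.7% × 24/365 = €321.9288
The Parish of Greymouth, 25 January – 20 May 1997: 116 days → €288,000 × 2.65% × 116/365 = €2,425.5123
Junipercove Region, 21 May – 31 December 1997: 225 days → €288,000 × 0.5% × 225/365 = €887.6712
Total = €3,635.1123

€3,635.11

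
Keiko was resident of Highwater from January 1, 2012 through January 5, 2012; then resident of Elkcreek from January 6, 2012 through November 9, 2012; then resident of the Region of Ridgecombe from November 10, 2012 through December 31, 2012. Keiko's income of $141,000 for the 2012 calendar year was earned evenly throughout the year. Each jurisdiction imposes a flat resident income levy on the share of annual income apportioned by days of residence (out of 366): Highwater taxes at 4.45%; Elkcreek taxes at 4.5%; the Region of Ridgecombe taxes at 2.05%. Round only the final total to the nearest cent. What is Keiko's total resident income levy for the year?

$5,853.23

Highwater, January 1 – January 5, 2012: 5 days → $141,000 × 4.45% × 5/366 = $85.7172
Elkcreek, January 6 – November 9, 2012: 309 days → $141,000 × 4.5% × 309/366 = $5,356.8443
The Region of Ridgecombe, November 10 – December 31, 2012: 52 days → $141,000 × 2.05% × 52/366 = $410.6721
Total = $5,853.2336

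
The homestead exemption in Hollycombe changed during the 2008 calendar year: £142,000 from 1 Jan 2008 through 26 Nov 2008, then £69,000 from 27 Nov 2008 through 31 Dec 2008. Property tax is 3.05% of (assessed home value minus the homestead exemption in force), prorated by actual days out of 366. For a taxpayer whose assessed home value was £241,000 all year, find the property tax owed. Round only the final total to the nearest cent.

1 Jan – 26 Nov 2008: 331 days, exemption £142,000 → (£241,000 − £142,000) × 3.05% × 331/366 = £2,730.7500
27 Nov – 31 Dec 2008: 35 days, exemption £69,000 → (£241,000 − £69,000) × 3.05% × 35/366 = £501.6667
Total = £3,232.4167

£3,232.42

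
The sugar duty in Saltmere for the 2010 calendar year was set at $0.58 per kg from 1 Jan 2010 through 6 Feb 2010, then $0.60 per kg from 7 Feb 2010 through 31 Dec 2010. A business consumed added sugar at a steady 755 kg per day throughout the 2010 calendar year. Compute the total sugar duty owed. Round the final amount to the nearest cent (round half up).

1 Jan – 6 Feb 2010: 37 days × 755 kg/day = 27,935 kg at $0.58/kg → $16,202.30
7 Feb – 31 Dec 2010: 328 days × 755 kg/day = 247,640 kg at $0.60/kg → $148,584.00

$164,786.30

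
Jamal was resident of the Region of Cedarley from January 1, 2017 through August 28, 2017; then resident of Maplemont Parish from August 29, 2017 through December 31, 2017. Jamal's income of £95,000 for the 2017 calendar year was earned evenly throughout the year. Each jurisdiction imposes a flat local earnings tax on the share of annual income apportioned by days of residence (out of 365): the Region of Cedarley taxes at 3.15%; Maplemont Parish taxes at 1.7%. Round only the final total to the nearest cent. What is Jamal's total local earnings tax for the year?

The Region of Cedarley, January 1 – August 28, 2017: 240 days → £95,000 × 3.15% × 240/365 = £1,967.6712
Maplemont Parish, August 29 – December 31, 2017: 125 days → £95,000 × 1.7% × 125/365 = £553.0822
Total = £2,520.7534

£2,520.75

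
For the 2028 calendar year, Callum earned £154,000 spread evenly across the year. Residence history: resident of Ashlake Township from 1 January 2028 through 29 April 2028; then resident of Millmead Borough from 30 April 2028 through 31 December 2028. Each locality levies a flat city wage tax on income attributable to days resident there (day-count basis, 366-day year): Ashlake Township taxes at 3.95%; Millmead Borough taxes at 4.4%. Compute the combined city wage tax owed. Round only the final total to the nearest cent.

£6,548.79

Ashlake Township, 1 January – 29 April 2028: 120 days → £154,000 × 3.95% × 120/366 = £1,994.4262
Millmead Borough, 30 April – 31 December 2028: 246 days → £154,000 × 4.4% × 246/366 = £4,554.3607
Total = £6,548.7869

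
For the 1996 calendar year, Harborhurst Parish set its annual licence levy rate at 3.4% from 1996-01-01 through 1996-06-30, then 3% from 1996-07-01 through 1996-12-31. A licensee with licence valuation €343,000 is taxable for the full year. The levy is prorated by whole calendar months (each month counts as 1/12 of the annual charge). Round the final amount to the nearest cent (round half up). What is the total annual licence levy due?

€10,976.00

1996-01-01 to 1996-06-30: 6 months at 3.4% → €343,000 × 3.4% × 6/12 = €5,831.0000
1996-07-01 to 1996-12-31: 6 months at 3% → €343,000 × 3% × 6/12 = €5,145.0000
Total = €10,976.0000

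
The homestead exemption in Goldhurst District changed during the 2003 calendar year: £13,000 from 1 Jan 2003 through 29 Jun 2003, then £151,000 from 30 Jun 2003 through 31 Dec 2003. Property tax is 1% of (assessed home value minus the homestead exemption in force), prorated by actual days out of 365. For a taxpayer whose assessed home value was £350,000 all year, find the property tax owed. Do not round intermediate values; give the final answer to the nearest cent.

£2,670.55

1 Jan – 29 Jun 2003: 180 days, exemption £13,000 → (£350,000 − £13,000) × 1% × 180/365 = £1,661.9178
30 Jun – 31 Dec 2003: 185 days, exemption £151,000 → (£350,000 − £151,000) × 1% × 185/365 = £1,008.6301
Total = £2,670.5479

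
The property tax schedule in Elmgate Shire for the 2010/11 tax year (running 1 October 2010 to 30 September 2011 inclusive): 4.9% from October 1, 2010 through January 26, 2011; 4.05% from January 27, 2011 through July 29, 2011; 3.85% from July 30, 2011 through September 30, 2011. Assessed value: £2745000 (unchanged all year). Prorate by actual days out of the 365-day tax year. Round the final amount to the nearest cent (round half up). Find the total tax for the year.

£117768.02

October 1, 2010 – January 26, 2011: 118 days at 4.9% → £2745000 × 4.9% × 118/365 = £43483.8082
January 27 – July 29, 2011: 184 days at 4.05% → £2745000 × 4.05% × 184/365 = £56043.1233
July 30 – September 30, 2011: 63 days at 3.85% → £2745000 × 3.85% × 63/365 = £18241.0890
Total = £117768.0205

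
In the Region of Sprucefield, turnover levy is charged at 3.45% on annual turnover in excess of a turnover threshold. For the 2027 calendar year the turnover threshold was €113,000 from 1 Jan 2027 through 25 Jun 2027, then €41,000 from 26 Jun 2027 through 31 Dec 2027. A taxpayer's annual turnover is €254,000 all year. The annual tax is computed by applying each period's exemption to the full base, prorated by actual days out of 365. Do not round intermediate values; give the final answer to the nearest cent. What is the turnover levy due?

1 Jan – 25 Jun 2027: 176 days, exemption €113,000 → (€254,000 − €113,000) × 3.45% × 176/365 = €2,345.6219
26 Jun – 31 Dec 2027: 189 days, exemption €41,000 → (€254,000 − €41,000) × 3.45% × 189/365 = €3,805.1137
Total = €6,150.7356

€6,150.74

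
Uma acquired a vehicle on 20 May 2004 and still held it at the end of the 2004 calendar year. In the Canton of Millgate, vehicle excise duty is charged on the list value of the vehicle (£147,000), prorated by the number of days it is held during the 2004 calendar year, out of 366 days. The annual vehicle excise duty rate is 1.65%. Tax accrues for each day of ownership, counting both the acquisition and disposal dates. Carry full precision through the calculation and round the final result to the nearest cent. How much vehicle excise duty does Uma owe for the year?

Days held (20 May – 31 Dec 2004): 226 out of 366
Tax = £147,000 × 1.65% × 226/366 = £1,497.7131

£1,497.71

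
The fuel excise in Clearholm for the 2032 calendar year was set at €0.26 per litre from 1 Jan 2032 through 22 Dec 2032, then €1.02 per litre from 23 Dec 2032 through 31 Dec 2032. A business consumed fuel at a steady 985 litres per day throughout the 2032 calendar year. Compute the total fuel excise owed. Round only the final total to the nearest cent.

1 Jan – 22 Dec 2032: 357 days × 985 litres/day = 351,645 litres at €0.26/litre → €91,427.70
23 Dec – 31 Dec 2032: 9 days × 985 litres/day = 8,865 litres at €1.02/litre → €9,042.30

€100,470.00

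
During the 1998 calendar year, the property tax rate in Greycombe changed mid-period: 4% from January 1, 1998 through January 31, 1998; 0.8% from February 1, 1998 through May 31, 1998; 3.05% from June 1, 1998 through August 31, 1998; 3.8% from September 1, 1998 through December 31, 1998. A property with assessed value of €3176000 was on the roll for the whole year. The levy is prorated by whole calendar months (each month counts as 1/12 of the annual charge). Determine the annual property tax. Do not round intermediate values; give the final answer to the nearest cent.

January 1 – January 31, 1998: 1 month at 4% → €3176000 × 4% × 1/12 = €10586.6667
February 1 – May 31, 1998: 4 months at 0.8% → €3176000 × 0.8% × 4/12 = €8469.3333
June 1 – August 31, 1998: 3 months at 3.05% → €3176000 × 3.05% × 3/12 = €24217.0000
September 1 – December 31, 1998: 4 months at 3.8% → €3176000 × 3.8% × 4/12 = €40229.3333
Total = €83502.3333

€83502.33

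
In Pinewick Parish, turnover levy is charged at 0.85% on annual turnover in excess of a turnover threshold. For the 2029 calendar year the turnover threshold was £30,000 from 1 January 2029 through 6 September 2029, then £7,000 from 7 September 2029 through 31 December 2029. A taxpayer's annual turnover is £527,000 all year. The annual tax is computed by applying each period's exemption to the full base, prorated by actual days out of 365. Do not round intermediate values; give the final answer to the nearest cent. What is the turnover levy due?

£4,286.63

1 January – 6 September 2029: 249 days, exemption £30,000 → (£527,000 − £30,000) × 0.85% × 249/365 = £2,881.9192
7 September – 31 December 2029: 116 days, exemption £7,000 → (£527,000 − £7,000) × 0.85% × 116/365 = £1,404.7123
Total = £4,286.6315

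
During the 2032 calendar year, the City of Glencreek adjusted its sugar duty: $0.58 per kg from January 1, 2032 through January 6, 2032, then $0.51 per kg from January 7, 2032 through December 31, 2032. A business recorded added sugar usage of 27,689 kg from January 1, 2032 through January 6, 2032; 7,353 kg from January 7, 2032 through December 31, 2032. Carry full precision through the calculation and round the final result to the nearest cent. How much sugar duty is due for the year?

$19809.65

January 1 – January 6, 2032: 27,689 kg at $0.58/kg → $16059.62
January 7 – December 31, 2032: 7,353 kg at $0.51/kg → $3750.03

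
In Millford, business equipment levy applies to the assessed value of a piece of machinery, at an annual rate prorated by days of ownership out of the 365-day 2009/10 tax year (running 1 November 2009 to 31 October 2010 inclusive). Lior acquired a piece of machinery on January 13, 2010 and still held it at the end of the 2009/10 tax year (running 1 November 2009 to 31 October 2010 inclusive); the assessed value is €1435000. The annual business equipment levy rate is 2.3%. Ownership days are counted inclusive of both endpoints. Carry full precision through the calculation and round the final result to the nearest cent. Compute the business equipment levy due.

€26404.00

Days held (January 13 – October 31, 2010): 292 out of 365
Tax = €1435000 × 2.3% × 292/365 = €26404.0000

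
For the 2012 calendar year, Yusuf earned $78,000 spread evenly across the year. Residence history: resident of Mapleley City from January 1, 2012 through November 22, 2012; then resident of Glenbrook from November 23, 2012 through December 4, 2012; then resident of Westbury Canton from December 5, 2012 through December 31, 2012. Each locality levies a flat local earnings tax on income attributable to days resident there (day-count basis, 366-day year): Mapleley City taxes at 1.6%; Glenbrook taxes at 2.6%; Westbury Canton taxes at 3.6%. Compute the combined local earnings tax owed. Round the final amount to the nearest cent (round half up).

$1,388.66

Mapleley City, January 1 – November 22, 2012: 327 days → $78,000 × 1.6% × 327/366 = $1,115.0164
Glenbrook, November 23 – December 4, 2012: 12 days → $78,000 × 2.6% × 12/366 = $66.4918
Westbury Canton, December 5 – December 31, 2012: 27 days → $78,000 × 3.6% × 27/366 = $207.1475
Total = $1,388.6557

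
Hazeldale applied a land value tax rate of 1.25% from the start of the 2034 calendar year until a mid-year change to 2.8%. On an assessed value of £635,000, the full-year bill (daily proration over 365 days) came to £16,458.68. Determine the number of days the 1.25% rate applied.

49 days

Let d = days at the first rate; then 365 − d days at the second rate.
£635,000 × [1.25%·d + 2.8%·(365−d)] / 365 = £16,458.68
Solving gives d = 49, so the new rate took effect on 19 February 2034.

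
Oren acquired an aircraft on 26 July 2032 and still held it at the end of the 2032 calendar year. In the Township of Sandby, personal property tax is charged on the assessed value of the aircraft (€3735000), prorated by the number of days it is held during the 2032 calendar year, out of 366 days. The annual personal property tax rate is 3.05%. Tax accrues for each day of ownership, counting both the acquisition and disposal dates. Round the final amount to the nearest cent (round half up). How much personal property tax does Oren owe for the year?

€49488.75

Days held (26 July – 31 December 2032): 159 out of 366
Tax = €3735000 × 3.05% × 159/366 = €49488.7500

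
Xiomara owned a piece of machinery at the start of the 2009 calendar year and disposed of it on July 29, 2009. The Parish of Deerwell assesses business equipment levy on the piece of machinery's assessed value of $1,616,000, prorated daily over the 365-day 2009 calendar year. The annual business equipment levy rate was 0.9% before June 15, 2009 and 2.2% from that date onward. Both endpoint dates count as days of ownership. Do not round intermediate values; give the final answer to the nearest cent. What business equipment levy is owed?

$10,957.81

January 1 – June 14, 2009: 165 days at 0.9% → $1,616,000 × 0.9% × 165/365 = $6,574.6849
June 15 – July 29, 2009: 45 days at 2.2% → $1,616,000 × 2.2% × 45/365 = $4,383.1233
Total = $10,957.8082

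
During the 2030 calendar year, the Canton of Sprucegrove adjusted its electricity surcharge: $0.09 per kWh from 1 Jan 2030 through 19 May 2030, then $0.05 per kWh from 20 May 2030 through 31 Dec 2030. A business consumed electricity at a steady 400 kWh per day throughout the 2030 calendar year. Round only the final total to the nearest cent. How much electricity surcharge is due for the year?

$9524.00

1 Jan – 19 May 2030: 139 days × 400 kWh/day = 55,600 kWh at $0.09/kWh → $5004.00
20 May – 31 Dec 2030: 226 days × 400 kWh/day = 90,400 kWh at $0.05/kWh → $4520.00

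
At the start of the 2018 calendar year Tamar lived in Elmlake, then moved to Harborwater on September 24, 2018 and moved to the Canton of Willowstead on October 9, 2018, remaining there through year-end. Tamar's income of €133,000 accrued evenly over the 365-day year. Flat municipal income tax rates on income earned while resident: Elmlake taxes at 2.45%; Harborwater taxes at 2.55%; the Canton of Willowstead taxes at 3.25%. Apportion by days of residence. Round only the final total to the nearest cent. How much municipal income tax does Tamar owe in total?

Elmlake, January 1 – September 23, 2018: 266 days → €133,000 × 2.45% × 266/365 = €2,374.6877
Harborwater, September 24 – October 8, 2018: 15 days → €133,000 × 2.55% × 15/365 = €139.3767
The Canton of Willowstead, October 9 – December 31, 2018: 84 days → €133,000 × 3.25% × 84/365 = €994.7671
Total = €3,508.8315

€3,508.83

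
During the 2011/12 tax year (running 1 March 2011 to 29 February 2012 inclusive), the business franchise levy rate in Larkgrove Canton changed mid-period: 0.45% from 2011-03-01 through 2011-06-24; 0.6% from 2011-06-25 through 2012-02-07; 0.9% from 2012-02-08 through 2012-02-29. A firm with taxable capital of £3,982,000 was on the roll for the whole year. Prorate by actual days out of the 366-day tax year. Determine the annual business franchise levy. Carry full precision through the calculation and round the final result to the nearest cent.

2011-03-01 to 2011-06-24: 116 days at 0.45% → £3,982,000 × 0.45% × 116/366 = £5,679.2459
2011-06-25 to 2012-02-07: 228 days at 0.6% → £3,982,000 × 0.6% × 228/366 = £14,883.5410
2012-02-08 to 2012-02-29: 22 days at 0.9% → £3,982,000 × 0.9% × 22/366 = £2,154.1967
Total = £22,716.9836

£22,716.98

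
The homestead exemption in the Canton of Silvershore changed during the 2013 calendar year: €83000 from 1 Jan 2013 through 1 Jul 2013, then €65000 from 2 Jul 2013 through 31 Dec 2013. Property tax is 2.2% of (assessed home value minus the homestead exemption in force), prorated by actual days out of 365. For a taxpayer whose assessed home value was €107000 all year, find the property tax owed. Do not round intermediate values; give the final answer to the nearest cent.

1 Jan – 1 Jul 2013: 182 days, exemption €83000 → (€107000 − €83000) × 2.2% × 182/365 = €263.2767
2 Jul – 31 Dec 2013: 183 days, exemption €65000 → (€107000 − €65000) × 2.2% × 183/365 = €463.2658
Total = €726.5425

€726.54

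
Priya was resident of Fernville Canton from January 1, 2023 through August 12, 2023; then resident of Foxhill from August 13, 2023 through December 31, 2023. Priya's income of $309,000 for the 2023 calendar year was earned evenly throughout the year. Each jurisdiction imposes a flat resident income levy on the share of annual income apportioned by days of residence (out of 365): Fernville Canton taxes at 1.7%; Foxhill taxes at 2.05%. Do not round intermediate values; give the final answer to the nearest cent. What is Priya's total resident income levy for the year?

$5,670.78

Fernville Canton, January 1 – August 12, 2023: 224 days → $309,000 × 1.7% × 224/365 = $3,223.7589
Foxhill, August 13 – December 31, 2023: 141 days → $309,000 × 2.05% × 141/365 = $2,447.0260
Total = $5,670.7849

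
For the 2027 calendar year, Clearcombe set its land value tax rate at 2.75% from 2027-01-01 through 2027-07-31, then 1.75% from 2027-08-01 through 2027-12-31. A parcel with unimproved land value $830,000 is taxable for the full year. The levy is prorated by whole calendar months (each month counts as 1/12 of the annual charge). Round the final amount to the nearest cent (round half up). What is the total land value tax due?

2027-01-01 to 2027-07-31: 7 months at 2.75% → $830,000 × 2.75% × 7/12 = $13,314.5833
2027-08-01 to 2027-12-31: 5 months at 1.75% → $830,000 × 1.75% × 5/12 = $6,052.0833
Total = $19,366.6667

$19,366.67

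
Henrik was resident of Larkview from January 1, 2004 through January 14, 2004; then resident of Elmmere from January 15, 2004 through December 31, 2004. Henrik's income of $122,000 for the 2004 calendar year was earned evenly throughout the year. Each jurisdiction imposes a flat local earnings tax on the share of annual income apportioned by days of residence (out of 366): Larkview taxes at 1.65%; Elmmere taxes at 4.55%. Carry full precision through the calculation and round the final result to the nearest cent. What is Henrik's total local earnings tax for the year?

$5,415.67

Larkview, January 1 – January 14, 2004: 14 days → $122,000 × 1.65% × 14/366 = $77.0000
Elmmere, January 15 – December 31, 2004: 352 days → $122,000 × 4.55% × 352/366 = $5,338.6667
Total = $5,415.6667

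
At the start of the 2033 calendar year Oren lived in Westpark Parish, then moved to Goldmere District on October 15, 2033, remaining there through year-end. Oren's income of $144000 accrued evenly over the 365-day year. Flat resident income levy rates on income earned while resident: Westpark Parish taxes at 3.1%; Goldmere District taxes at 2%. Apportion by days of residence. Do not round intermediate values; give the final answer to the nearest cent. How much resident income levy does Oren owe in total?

Westpark Parish, January 1 – October 14, 2033: 287 days → $144000 × 3.1% × 287/365 = $3510.0493
Goldmere District, October 15 – December 31, 2033: 78 days → $144000 × 2% × 78/365 = $615.4521
Total = $4125.5014

$4125.50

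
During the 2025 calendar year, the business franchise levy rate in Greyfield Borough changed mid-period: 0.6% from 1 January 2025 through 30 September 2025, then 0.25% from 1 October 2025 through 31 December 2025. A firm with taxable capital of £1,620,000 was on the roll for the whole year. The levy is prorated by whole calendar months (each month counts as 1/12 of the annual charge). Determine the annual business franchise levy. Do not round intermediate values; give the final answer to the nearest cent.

1 January – 30 September 2025: 9 months at 0.6% → £1,620,000 × 0.6% × 9/12 = £7,290.0000
1 October – 31 December 2025: 3 months at 0.25% → £1,620,000 × 0.25% × 3/12 = £1,012.5000
Total = £8,302.5000

£8,302.50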